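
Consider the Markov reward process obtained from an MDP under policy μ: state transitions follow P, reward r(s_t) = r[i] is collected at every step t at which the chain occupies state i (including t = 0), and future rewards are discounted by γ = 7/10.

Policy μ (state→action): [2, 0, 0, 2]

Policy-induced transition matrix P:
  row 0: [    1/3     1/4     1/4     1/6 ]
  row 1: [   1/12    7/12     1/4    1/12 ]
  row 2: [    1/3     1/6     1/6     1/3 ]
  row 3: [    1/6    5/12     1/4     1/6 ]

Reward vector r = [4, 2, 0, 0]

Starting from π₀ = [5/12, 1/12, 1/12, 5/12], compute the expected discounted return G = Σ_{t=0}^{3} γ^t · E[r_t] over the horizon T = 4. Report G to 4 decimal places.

t=0: π = [0.4167, 0.0833, 0.0833, 0.4167], E[r] = 1.8333, γ^t·E[r] = 1.833333, running G = 1.833333
t=1: π = [0.2431, 0.3403, 0.2431, 0.1736], E[r] = 1.6528, γ^t·E[r] = 1.156944, running G = 2.990278
t=2: π = [0.2193, 0.3721, 0.2297, 0.1788], E[r] = 1.6215, γ^t·E[r] = 0.794549, running G = 3.784826
t=3: π = [0.2105, 0.3847, 0.2309, 0.1739], E[r] = 1.6114, γ^t·E[r] = 0.552710, running G = 4.337537

G = 4.3375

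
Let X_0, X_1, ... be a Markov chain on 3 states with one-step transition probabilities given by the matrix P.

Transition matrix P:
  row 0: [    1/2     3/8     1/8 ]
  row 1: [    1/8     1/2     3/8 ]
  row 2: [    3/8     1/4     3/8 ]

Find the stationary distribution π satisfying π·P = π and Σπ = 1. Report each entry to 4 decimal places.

π = [0.3182, 0.3864, 0.2955]

Balance equations π_j = Σ_i π_i·P[i][j]:
  π_0 = 1/2·π_0 + 1/8·π_1 + 3/8·π_2
  π_1 = 3/8·π_0 + 1/2·π_1 + 1/4·π_2
  normalize: π_0 + π_1 + π_2 = 1
Solving the linear system gives exactly π = [7/22, 17/44, 13/44].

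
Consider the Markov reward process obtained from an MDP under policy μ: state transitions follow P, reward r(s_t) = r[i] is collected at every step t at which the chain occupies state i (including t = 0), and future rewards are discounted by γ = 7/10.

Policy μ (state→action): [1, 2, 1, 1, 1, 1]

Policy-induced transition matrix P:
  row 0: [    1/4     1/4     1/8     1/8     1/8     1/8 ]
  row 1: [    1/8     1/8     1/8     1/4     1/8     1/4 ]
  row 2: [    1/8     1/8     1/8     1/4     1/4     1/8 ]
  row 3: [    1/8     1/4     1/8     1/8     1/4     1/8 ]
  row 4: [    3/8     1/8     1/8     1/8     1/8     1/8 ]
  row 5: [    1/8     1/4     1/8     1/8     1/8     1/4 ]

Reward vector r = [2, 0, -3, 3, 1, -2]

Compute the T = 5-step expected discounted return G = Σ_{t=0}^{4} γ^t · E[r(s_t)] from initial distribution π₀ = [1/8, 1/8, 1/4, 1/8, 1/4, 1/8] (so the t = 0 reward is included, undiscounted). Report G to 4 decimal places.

t=0: π = [0.1250, 0.1250, 0.2500, 0.1250, 0.2500, 0.1250], E[r] = -0.1250, γ^t·E[r] = -0.125000, running G = -0.125000
t=1: π = [0.2031, 0.1719, 0.1250, 0.1719, 0.1719, 0.1563], E[r] = 0.4063, γ^t·E[r] = 0.284375, running G = 0.159375
t=2: π = [0.1934, 0.1914, 0.1250, 0.1621, 0.1621, 0.1660], E[r] = 0.3281, γ^t·E[r] = 0.160781, running G = 0.320156
t=3: π = [0.1897, 0.1902, 0.1250, 0.1646, 0.1609, 0.1697], E[r] = 0.3196, γ^t·E[r] = 0.109616, running G = 0.429772
t=4: π = [0.1889, 0.1905, 0.1250, 0.1644, 0.1612, 0.1700], E[r] = 0.3173, γ^t·E[r] = 0.076182, running G = 0.505954

G = 0.5060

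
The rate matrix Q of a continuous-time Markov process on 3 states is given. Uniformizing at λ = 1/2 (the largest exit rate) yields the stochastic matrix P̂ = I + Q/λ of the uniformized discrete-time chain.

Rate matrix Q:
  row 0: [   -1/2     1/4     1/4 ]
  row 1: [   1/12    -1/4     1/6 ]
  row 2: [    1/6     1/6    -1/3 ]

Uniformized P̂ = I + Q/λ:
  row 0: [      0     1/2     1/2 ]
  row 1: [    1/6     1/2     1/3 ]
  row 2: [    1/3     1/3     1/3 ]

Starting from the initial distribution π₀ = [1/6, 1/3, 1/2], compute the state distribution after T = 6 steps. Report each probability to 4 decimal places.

t=0: π = [0.1667, 0.3333, 0.5000]
t=1: π = [0.2222, 0.4167, 0.3611]
t=2: π = [0.1898, 0.4398, 0.3704]
t=3: π = [0.1968, 0.4383, 0.3650]
t=4: π = [0.1947, 0.4392, 0.3661]
t=5: π = [0.1952, 0.4390, 0.3658]
t=6: π = [0.1951, 0.4390, 0.3659]

π = [0.1951, 0.4390, 0.3659]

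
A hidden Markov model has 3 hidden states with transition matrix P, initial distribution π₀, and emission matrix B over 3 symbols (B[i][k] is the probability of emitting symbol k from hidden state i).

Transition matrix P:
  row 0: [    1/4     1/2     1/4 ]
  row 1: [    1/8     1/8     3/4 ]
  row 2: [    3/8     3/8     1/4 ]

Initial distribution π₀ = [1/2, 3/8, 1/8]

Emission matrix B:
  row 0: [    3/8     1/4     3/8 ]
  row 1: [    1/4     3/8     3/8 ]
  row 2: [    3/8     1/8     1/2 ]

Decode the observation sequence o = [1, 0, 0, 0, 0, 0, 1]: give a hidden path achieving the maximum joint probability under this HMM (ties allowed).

t=0: δ = [1.250e-01, 1.406e-01, 1.562e-02]  (obs o_0=1)
t=1: δ = [1.172e-02, 1.562e-02, 3.955e-02]  ψ = [0, 0, 1]  (obs o_1=0)
t=2: δ = [5.562e-03, 3.708e-03, 4.395e-03]  ψ = [2, 2, 1]  (obs o_2=0)
t=3: δ = [6.180e-04, 6.952e-04, 1.043e-03]  ψ = [2, 0, 1]  (obs o_3=0)
t=4: δ = [1.466e-04, 9.777e-05, 1.955e-04]  ψ = [2, 2, 1]  (obs o_4=0)
t=5: δ = [2.750e-05, 1.833e-05, 2.750e-05]  ψ = [2, 0, 1]  (obs o_5=0)
t=6: δ = [2.578e-06, 5.156e-06, 1.719e-06]  ψ = [2, 0, 1]  (obs o_6=1)
backtrack: best end state = 1; path = [1, 2, 0, 1, 2, 0, 1]

path = [1, 2, 0, 1, 2, 0, 1]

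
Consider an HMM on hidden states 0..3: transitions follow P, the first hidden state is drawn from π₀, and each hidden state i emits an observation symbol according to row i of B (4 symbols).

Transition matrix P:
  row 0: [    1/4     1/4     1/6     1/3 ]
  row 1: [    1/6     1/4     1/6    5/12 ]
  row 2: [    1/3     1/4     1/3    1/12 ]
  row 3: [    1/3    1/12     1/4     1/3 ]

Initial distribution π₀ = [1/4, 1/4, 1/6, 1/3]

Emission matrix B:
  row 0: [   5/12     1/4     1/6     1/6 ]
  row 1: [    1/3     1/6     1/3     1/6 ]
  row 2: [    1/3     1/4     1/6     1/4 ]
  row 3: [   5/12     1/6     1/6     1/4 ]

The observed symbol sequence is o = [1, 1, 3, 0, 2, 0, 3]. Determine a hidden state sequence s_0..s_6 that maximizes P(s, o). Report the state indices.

t=0: δ = [6.250e-02, 4.167e-02, 4.167e-02, 5.556e-02]  (obs o_0=1)
t=1: δ = [4.630e-03, 2.604e-03, 3.472e-03, 3.472e-03]  ψ = [3, 0, 2, 0]  (obs o_1=1)
t=2: δ = [1.929e-04, 1.929e-04, 2.894e-04, 3.858e-04]  ψ = [0, 0, 2, 0]  (obs o_2=3)
t=3: δ = [5.358e-05, 2.411e-05, 3.215e-05, 5.358e-05]  ψ = [3, 2, 2, 3]  (obs o_3=0)
t=4: δ = [2.977e-06, 4.465e-06, 2.233e-06, 2.977e-06]  ψ = [3, 0, 3, 0]  (obs o_4=2)
t=5: δ = [4.135e-07, 3.721e-07, 2.481e-07, 7.752e-07]  ψ = [3, 1, 1, 1]  (obs o_5=0)
t=6: δ = [4.307e-08, 1.723e-08, 4.845e-08, 6.460e-08]  ψ = [3, 0, 3, 3]  (obs o_6=3)
backtrack: best end state = 3; path = [3, 0, 3, 0, 1, 3, 3]

path = [3, 0, 3, 0, 1, 3, 3]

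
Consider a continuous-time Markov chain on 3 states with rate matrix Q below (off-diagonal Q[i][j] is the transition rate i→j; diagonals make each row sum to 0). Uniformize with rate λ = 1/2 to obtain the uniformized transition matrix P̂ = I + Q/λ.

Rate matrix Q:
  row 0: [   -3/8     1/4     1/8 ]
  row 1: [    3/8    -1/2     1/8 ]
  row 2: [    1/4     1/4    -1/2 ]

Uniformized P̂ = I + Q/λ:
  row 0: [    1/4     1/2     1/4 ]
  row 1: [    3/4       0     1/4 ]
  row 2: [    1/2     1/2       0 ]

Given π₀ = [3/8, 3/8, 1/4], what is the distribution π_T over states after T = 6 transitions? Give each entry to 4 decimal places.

t=0: π = [0.3750, 0.3750, 0.2500]
t=1: π = [0.5000, 0.3125, 0.1875]
t=2: π = [0.4531, 0.3438, 0.2031]
t=3: π = [0.4727, 0.3281, 0.1992]
t=4: π = [0.4639, 0.3359, 0.2002]
t=5: π = [0.4680, 0.3320, 0.2000]
t=6: π = [0.4660, 0.3340, 0.2000]

π = [0.4660, 0.3340, 0.2000]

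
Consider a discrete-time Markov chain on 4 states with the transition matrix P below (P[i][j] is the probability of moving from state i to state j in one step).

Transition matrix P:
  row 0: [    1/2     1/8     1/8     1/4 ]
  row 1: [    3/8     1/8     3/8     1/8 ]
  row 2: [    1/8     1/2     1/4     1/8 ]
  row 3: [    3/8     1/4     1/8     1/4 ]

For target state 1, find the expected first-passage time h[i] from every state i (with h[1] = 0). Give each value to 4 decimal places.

h = [4.8172, 0.0000, 2.8387, 4.2151]

First-step conditioning: h[1] = 0; for i ≠ 1, h[i] = 1 + Σ_k P[i][k]·h[k].
  h[0] = 1 + 1/2·h[0] + 1/8·h[2] + 1/4·h[3]
  h[2] = 1 + 1/8·h[0] + 1/4·h[2] + 1/8·h[3]
  h[3] = 1 + 3/8·h[0] + 1/8·h[2] + 1/4·h[3]
Solving the 3×3 linear system over states ≠ 1 gives exactly h = [448/93, 0, 88/31, 392/93] (h[1] = 0 is the target).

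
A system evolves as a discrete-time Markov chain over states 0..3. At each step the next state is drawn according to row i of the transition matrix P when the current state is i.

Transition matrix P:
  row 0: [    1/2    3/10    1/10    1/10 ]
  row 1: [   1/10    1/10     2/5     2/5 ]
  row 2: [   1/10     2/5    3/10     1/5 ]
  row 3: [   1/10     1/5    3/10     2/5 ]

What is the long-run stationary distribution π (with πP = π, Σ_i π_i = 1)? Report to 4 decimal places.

Balance equations π_j = Σ_i π_i·P[i][j]:
  π_0 = 1/2·π_0 + 1/10·π_1 + 1/10·π_2 + 1/10·π_3
  π_1 = 3/10·π_0 + 1/10·π_1 + 2/5·π_2 + 1/5·π_3
  π_2 = 1/10·π_0 + 2/5·π_1 + 3/10·π_2 + 3/10·π_3
  normalize: π_0 + π_1 + π_2 + π_3 = 1
Solving the linear system gives exactly π = [1/6, 1/4, 7/24, 7/24].

π = [0.1667, 0.2500, 0.2917, 0.2917]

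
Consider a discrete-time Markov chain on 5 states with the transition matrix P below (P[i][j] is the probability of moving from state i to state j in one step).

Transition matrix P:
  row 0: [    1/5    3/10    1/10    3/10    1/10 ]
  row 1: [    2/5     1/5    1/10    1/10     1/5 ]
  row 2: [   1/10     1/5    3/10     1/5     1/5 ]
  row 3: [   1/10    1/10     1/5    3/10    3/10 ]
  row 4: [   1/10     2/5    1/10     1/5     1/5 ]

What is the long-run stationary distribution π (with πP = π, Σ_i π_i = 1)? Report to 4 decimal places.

π = [0.1904, 0.2379, 0.1521, 0.2169, 0.2027]

Balance equations π_j = Σ_i π_i·P[i][j]:
  π_0 = 1/5·π_0 + 2/5·π_1 + 1/10·π_2 + 1/10·π_3 + 1/10·π_4
  π_1 = 3/10·π_0 + 1/5·π_1 + 1/5·π_2 + 1/10·π_3 + 2/5·π_4
  π_2 = 1/10·π_0 + 1/10·π_1 + 3/10·π_2 + 1/5·π_3 + 1/10·π_4
  π_3 = 3/10·π_0 + 1/10·π_1 + 1/5·π_2 + 3/10·π_3 + 1/5·π_4
  normalize: π_0 + π_1 + π_2 + π_3 + π_4 = 1
Solving the linear system gives exactly π = [373/1959, 466/1959, 298/1959, 425/1959, 397/1959].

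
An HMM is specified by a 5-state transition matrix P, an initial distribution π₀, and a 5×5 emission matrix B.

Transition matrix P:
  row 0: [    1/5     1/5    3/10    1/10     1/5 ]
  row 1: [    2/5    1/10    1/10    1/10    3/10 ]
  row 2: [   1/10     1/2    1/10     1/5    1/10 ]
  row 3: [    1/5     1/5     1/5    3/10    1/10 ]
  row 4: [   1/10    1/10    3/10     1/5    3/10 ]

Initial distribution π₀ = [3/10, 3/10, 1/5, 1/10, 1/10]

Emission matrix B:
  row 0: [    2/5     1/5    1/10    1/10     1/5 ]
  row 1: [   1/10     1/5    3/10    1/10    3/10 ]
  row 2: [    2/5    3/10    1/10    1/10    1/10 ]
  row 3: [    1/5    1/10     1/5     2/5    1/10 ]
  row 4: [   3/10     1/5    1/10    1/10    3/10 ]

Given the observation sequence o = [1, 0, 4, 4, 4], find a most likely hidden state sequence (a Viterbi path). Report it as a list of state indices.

path = [0, 2, 1, 4, 4]

t=0: δ = [6.000e-02, 6.000e-02, 6.000e-02, 1.000e-02, 2.000e-02]  (obs o_0=1)
t=1: δ = [9.600e-03, 3.000e-03, 7.200e-03, 2.400e-03, 5.400e-03]  ψ = [1, 2, 0, 2, 1]  (obs o_1=0)
t=2: δ = [3.840e-04, 1.080e-03, 2.880e-04, 1.440e-04, 5.760e-04]  ψ = [0, 2, 0, 2, 0]  (obs o_2=4)
t=3: δ = [8.640e-05, 4.320e-05, 1.728e-05, 1.152e-05, 9.720e-05]  ψ = [1, 2, 4, 4, 1]  (obs o_3=4)
t=4: δ = [3.456e-06, 5.184e-06, 2.916e-06, 1.944e-06, 8.748e-06]  ψ = [0, 0, 4, 4, 4]  (obs o_4=4)
backtrack: best end state = 4; path = [0, 2, 1, 4, 4]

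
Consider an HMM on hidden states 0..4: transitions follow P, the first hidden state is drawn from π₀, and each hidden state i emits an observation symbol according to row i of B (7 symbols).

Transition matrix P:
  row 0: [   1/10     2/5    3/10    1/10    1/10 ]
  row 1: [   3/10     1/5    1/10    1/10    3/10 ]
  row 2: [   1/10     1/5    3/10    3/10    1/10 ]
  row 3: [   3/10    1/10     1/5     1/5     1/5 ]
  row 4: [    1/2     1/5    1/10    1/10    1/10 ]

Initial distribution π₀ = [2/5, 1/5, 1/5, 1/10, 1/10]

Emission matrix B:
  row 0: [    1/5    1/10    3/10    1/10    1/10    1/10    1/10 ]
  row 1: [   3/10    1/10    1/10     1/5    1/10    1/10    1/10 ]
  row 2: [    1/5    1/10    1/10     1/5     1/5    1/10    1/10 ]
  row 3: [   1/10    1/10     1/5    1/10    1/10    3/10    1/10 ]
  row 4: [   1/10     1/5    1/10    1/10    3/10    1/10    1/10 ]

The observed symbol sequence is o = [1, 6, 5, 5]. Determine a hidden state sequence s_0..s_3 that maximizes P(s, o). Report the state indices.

t=0: δ = [4.000e-02, 2.000e-02, 2.000e-02, 1.000e-02, 2.000e-02]  (obs o_0=1)
t=1: δ = [1.000e-03, 1.600e-03, 1.200e-03, 6.000e-04, 6.000e-04]  ψ = [4, 0, 0, 2, 1]  (obs o_1=6)
t=2: δ = [4.800e-05, 4.000e-05, 3.600e-05, 1.080e-04, 4.800e-05]  ψ = [1, 0, 2, 2, 1]  (obs o_2=5)
t=3: δ = [3.240e-06, 1.920e-06, 2.160e-06, 6.480e-06, 2.160e-06]  ψ = [3, 0, 3, 3, 3]  (obs o_3=5)
backtrack: best end state = 3; path = [0, 2, 3, 3]

path = [0, 2, 3, 3]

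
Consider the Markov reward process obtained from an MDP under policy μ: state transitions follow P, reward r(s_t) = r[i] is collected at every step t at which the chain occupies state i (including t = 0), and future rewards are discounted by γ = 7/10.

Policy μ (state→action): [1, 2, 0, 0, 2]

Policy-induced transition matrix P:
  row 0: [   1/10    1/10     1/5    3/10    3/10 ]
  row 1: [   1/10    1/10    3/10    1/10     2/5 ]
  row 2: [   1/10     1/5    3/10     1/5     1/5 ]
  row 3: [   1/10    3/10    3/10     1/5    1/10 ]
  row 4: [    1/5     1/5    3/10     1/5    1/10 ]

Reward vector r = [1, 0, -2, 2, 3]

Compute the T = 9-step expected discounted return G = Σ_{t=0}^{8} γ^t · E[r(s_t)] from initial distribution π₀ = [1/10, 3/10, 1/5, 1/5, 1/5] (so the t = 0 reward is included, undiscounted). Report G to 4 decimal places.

t=0: π = [0.1000, 0.3000, 0.2000, 0.2000, 0.2000], E[r] = 0.7000, γ^t·E[r] = 0.700000, running G = 0.700000
t=1: π = [0.1200, 0.1800, 0.2900, 0.1800, 0.2300], E[r] = 0.5900, γ^t·E[r] = 0.413000, running G = 1.113000
t=2: π = [0.1230, 0.1880, 0.2880, 0.1940, 0.2070], E[r] = 0.5560, γ^t·E[r] = 0.272440, running G = 1.385440
t=3: π = [0.1207, 0.1883, 0.2877, 0.1935, 0.2098], E[r] = 0.5617, γ^t·E[r] = 0.192663, running G = 1.578103
t=4: π = [0.1210, 0.1885, 0.2879, 0.1932, 0.2094], E[r] = 0.5598, γ^t·E[r] = 0.134408, running G = 1.712511
t=5: π = [0.1209, 0.1884, 0.2879, 0.1933, 0.2095], E[r] = 0.5602, γ^t·E[r] = 0.094155, running G = 1.806666
t=6: π = [0.1210, 0.1884, 0.2879, 0.1933, 0.2095], E[r] = 0.5601, γ^t·E[r] = 0.065899, running G = 1.872565
t=7: π = [0.1209, 0.1884, 0.2879, 0.1933, 0.2095], E[r] = 0.5601, γ^t·E[r] = 0.046131, running G = 1.918696
t=8: π = [0.1209, 0.1884, 0.2879, 0.1933, 0.2095], E[r] = 0.5601, γ^t·E[r] = 0.032291, running G = 1.950987

G = 1.9510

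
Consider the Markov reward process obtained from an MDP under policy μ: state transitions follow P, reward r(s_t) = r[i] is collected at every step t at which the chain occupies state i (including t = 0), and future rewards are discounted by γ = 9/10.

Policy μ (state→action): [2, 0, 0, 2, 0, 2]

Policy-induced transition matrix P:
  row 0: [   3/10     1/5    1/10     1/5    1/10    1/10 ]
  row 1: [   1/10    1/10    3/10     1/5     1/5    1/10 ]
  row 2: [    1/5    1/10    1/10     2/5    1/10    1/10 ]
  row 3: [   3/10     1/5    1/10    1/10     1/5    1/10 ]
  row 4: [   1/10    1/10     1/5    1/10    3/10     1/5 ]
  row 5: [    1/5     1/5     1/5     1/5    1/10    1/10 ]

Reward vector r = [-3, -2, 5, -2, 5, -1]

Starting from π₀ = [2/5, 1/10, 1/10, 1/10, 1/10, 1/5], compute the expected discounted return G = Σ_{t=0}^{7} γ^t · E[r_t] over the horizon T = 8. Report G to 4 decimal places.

t=0: π = [0.4000, 0.1000, 0.1000, 0.1000, 0.1000, 0.2000], E[r] = -0.8000, γ^t·E[r] = -0.800000, running G = -0.800000
t=1: π = [0.2300, 0.1700, 0.1500, 0.2000, 0.1400, 0.1100], E[r] = -0.0900, γ^t·E[r] = -0.081000, running G = -0.881000
t=2: π = [0.2120, 0.1540, 0.1590, 0.1960, 0.1650, 0.1140], E[r] = 0.1700, γ^t·E[r] = 0.137700, running G = -0.743300
t=3: π = [0.2089, 0.1522, 0.1587, 0.1957, 0.1680, 0.1165], E[r] = 0.1945, γ^t·E[r] = 0.141791, running G = -0.601510
t=4: π = [0.2084, 0.1521, 0.1589, 0.1954, 0.1684, 0.1168], E[r] = 0.1993, γ^t·E[r] = 0.130774, running G = -0.470736
t=5: π = [0.2083, 0.1521, 0.1589, 0.1954, 0.1684, 0.1168], E[r] = 0.2001, γ^t·E[r] = 0.118143, running G = -0.352592
t=6: π = [0.2083, 0.1521, 0.1589, 0.1954, 0.1684, 0.1168], E[r] = 0.2001, γ^t·E[r] = 0.106346, running G = -0.246246
t=7: π = [0.2083, 0.1521, 0.1589, 0.1954, 0.1684, 0.1168], E[r] = 0.2001, γ^t·E[r] = 0.095716, running G = -0.150530

G = -0.1505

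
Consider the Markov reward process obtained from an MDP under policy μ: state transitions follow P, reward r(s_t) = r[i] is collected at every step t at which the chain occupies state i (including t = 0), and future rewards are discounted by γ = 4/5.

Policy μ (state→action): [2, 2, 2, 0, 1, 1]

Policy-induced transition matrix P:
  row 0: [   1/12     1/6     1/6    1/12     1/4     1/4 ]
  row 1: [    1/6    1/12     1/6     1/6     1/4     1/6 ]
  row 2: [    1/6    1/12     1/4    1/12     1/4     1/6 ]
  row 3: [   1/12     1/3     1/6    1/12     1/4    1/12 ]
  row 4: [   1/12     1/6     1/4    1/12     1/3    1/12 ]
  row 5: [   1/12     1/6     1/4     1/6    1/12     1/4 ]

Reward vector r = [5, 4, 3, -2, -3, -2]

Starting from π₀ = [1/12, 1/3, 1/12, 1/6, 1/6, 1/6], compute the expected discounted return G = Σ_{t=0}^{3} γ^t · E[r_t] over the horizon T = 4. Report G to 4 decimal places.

t=0: π = [0.0833, 0.3333, 0.0833, 0.1667, 0.1667, 0.1667], E[r] = 0.8333, γ^t·E[r] = 0.833333, running G = 0.833333
t=1: π = [0.1181, 0.1597, 0.2014, 0.1250, 0.2361, 0.1597], E[r] = 0.5556, γ^t·E[r] = 0.444444, running G = 1.277778
t=2: π = [0.1134, 0.1574, 0.2164, 0.1100, 0.2431, 0.1597], E[r] = 0.5775, γ^t·E[r] = 0.369630, running G = 1.647407
t=3: π = [0.1145, 0.1538, 0.2183, 0.1098, 0.2436, 0.1600], E[r] = 0.5721, γ^t·E[r] = 0.292938, running G = 1.940346

G = 1.9403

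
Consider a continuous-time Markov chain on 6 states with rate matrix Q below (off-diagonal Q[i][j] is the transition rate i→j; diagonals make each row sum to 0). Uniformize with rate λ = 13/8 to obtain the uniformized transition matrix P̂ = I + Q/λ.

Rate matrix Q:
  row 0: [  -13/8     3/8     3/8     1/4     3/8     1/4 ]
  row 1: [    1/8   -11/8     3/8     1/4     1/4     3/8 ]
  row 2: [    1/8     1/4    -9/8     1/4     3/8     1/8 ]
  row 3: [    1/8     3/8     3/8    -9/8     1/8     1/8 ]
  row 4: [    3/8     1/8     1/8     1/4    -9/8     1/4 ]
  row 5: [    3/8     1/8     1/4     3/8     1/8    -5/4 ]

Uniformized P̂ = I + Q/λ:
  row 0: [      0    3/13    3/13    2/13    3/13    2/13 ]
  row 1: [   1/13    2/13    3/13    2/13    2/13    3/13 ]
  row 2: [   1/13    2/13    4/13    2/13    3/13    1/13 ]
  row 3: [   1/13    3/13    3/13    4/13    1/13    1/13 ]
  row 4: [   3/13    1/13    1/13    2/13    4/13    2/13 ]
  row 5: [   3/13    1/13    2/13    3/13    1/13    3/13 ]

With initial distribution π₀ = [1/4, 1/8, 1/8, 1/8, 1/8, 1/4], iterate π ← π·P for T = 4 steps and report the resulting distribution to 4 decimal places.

t=0: π = [0.2500, 0.1250, 0.1250, 0.1250, 0.1250, 0.2500]
t=1: π = [0.1154, 0.1538, 0.2019, 0.1923, 0.1731, 0.1635]
t=2: π = [0.1198, 0.1516, 0.2071, 0.1960, 0.1775, 0.1479]
t=3: π = [0.1178, 0.1531, 0.2080, 0.1954, 0.1798, 0.1459]
t=4: π = [0.1180, 0.1529, 0.2079, 0.1951, 0.1803, 0.1458]

π = [0.1180, 0.1529, 0.2079, 0.1951, 0.1803, 0.1458]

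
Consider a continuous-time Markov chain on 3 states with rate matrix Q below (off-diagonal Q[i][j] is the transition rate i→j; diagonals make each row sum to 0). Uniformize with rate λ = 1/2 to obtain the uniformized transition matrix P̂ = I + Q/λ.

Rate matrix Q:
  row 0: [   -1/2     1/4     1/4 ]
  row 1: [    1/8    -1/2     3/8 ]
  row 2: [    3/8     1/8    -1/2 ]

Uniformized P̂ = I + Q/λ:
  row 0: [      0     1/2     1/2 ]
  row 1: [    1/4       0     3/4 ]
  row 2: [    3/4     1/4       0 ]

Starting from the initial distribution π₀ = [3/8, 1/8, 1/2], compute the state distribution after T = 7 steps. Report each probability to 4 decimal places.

π = [0.3513, 0.2680, 0.3807]

t=0: π = [0.3750, 0.1250, 0.5000]
t=1: π = [0.4063, 0.3125, 0.2813]
t=2: π = [0.2891, 0.2734, 0.4375]
t=3: π = [0.3965, 0.2539, 0.3496]
t=4: π = [0.3257, 0.2856, 0.3887]
t=5: π = [0.3629, 0.2600, 0.3771]
t=6: π = [0.3478, 0.2757, 0.3765]
t=7: π = [0.3513, 0.2680, 0.3807]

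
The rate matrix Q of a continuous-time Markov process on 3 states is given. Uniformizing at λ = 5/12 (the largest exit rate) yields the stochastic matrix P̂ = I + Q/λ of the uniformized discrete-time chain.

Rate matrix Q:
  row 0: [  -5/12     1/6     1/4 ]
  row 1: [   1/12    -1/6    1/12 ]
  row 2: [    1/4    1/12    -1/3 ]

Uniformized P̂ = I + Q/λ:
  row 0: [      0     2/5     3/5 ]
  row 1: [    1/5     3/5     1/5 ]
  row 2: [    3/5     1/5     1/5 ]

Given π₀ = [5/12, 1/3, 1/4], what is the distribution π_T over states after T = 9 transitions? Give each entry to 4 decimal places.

π = [0.2689, 0.4231, 0.3079]

t=0: π = [0.4167, 0.3333, 0.2500]
t=1: π = [0.2167, 0.4167, 0.3667]
t=2: π = [0.3033, 0.4100, 0.2867]
t=3: π = [0.2540, 0.4247, 0.3213]
t=4: π = [0.2777, 0.4207, 0.3016]
t=5: π = [0.2651, 0.4238, 0.3111]
t=6: π = [0.2714, 0.4225, 0.3060]
t=7: π = [0.2681, 0.4233, 0.3086]
t=8: π = [0.2698, 0.4229, 0.3073]
t=9: π = [0.2689, 0.4231, 0.3079]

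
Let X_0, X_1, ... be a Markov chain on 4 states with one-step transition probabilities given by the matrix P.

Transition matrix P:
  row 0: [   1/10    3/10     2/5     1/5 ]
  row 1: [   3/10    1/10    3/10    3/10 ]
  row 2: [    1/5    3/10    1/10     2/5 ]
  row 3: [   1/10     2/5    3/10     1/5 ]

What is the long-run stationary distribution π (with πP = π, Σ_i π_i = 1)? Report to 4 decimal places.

Balance equations π_j = Σ_i π_i·P[i][j]:
  π_0 = 1/10·π_0 + 3/10·π_1 + 1/5·π_2 + 1/10·π_3
  π_1 = 3/10·π_0 + 1/10·π_1 + 3/10·π_2 + 2/5·π_3
  π_2 = 2/5·π_0 + 3/10·π_1 + 1/10·π_2 + 3/10·π_3
  normalize: π_0 + π_1 + π_2 + π_3 = 1
Solving the linear system gives exactly π = [285/1573, 430/1573, 417/1573, 441/1573].

π = [0.1812, 0.2734, 0.2651, 0.2804]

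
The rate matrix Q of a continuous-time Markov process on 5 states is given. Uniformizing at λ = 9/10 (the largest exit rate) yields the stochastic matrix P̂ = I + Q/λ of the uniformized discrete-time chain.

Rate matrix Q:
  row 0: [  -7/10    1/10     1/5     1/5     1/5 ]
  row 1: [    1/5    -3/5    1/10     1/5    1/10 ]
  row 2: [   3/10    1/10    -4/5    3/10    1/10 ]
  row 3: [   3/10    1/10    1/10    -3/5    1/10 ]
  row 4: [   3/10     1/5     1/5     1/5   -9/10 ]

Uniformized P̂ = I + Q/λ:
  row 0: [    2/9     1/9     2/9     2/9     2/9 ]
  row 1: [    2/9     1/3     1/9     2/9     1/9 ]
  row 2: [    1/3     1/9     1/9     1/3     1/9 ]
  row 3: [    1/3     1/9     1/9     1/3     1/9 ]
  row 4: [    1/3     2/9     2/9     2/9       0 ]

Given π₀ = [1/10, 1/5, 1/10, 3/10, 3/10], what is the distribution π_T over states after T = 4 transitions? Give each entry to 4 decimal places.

t=0: π = [0.1000, 0.2000, 0.1000, 0.3000, 0.3000]
t=1: π = [0.3000, 0.1889, 0.1556, 0.2667, 0.0889]
t=2: π = [0.2790, 0.1630, 0.1543, 0.2691, 0.1346]
t=3: π = [0.2842, 0.1623, 0.1571, 0.2693, 0.1272]
t=4: π = [0.2837, 0.1613, 0.1568, 0.2696, 0.1286]

π = [0.2837, 0.1613, 0.1568, 0.2696, 0.1286]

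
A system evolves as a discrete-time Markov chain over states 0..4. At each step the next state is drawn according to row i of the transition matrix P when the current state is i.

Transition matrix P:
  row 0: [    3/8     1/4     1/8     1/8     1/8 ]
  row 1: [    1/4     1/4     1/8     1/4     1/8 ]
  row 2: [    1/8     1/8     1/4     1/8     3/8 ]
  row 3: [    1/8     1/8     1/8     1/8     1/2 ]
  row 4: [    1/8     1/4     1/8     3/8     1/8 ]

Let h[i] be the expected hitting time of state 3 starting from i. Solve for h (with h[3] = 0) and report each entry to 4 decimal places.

h = [5.1494, 4.5057, 4.8736, 0.0000, 3.8621]

First-step conditioning: h[3] = 0; for i ≠ 3, h[i] = 1 + Σ_k P[i][k]·h[k].
  h[0] = 1 + 3/8·h[0] + 1/4·h[1] + 1/8·h[2] + 1/8·h[4]
  h[1] = 1 + 1/4·h[0] + 1/4·h[1] + 1/8·h[2] + 1/8·h[4]
  h[2] = 1 + 1/8·h[0] + 1/8·h[1] + 1/4·h[2] + 3/8·h[4]
  h[4] = 1 + 1/8·h[0] + 1/4·h[1] + 1/8·h[2] + 1/8·h[4]
Solving the 4×4 linear system over states ≠ 3 gives exactly h = [448/87, 392/87, 424/87, 0, 112/29] (h[3] = 0 is the target).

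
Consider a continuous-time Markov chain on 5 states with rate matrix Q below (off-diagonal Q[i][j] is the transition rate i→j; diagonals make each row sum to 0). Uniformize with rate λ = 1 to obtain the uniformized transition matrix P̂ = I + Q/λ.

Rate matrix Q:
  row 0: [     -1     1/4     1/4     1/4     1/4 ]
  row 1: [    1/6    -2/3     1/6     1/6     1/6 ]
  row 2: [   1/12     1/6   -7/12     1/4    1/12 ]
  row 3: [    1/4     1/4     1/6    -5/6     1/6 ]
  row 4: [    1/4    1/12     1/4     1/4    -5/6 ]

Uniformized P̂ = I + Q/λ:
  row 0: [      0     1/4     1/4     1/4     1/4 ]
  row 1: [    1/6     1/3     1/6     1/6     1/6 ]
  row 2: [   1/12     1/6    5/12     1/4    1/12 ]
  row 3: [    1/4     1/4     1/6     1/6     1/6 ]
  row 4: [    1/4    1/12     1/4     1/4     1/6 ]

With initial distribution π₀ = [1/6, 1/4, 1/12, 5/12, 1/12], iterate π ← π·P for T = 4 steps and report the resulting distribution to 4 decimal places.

t=0: π = [0.1667, 0.2500, 0.0833, 0.4167, 0.0833]
t=1: π = [0.1736, 0.2500, 0.2083, 0.1944, 0.1736]
t=2: π = [0.1510, 0.2245, 0.2477, 0.2130, 0.1638]
t=3: π = [0.1522, 0.2208, 0.2548, 0.2135, 0.1586]
t=4: π = [0.1511, 0.2207, 0.2563, 0.2138, 0.1581]

π = [0.1511, 0.2207, 0.2563, 0.2138, 0.1581]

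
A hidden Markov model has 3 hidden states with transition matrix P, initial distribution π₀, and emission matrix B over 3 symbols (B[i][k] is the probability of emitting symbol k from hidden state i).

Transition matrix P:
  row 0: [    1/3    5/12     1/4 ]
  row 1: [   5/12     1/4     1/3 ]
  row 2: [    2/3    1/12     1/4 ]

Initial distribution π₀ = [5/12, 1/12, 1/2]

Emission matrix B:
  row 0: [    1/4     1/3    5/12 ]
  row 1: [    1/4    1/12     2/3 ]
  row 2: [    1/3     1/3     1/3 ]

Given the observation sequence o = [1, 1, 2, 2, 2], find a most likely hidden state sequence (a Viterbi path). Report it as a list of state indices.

path = [2, 0, 1, 0, 1]

t=0: δ = [1.389e-01, 6.944e-03, 1.667e-01]  (obs o_0=1)
t=1: δ = [3.704e-02, 4.823e-03, 1.389e-02]  ψ = [2, 0, 2]  (obs o_1=1)
t=2: δ = [5.144e-03, 1.029e-02, 3.086e-03]  ψ = [0, 0, 0]  (obs o_2=2)
t=3: δ = [1.786e-03, 1.715e-03, 1.143e-03]  ψ = [1, 1, 1]  (obs o_3=2)
t=4: δ = [3.175e-04, 4.961e-04, 1.905e-04]  ψ = [2, 0, 1]  (obs o_4=2)
backtrack: best end state = 1; path = [2, 0, 1, 0, 1]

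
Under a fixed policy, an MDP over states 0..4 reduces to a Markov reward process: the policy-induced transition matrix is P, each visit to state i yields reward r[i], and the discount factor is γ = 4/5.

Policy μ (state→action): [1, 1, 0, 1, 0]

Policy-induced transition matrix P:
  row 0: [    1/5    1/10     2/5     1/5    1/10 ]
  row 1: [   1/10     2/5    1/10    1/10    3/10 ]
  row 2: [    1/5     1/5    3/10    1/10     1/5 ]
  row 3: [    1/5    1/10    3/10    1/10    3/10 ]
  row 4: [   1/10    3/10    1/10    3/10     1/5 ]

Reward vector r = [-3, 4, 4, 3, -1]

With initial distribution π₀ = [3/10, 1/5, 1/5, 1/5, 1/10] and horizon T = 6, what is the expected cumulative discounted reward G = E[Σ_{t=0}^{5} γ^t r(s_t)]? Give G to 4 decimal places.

G = 5.5854

t=0: π = [0.3000, 0.2000, 0.2000, 0.2000, 0.1000], E[r] = 1.2000, γ^t·E[r] = 1.200000, running G = 1.200000
t=1: π = [0.1700, 0.2000, 0.2700, 0.1500, 0.2100], E[r] = 1.6100, γ^t·E[r] = 1.288000, running G = 2.488000
t=2: π = [0.1590, 0.2290, 0.2350, 0.1590, 0.2180], E[r] = 1.6380, γ^t·E[r] = 1.048320, running G = 3.536320
t=3: π = [0.1553, 0.2358, 0.2265, 0.1595, 0.2229], E[r] = 1.6389, γ^t·E[r] = 0.839117, running G = 4.375437
t=4: π = [0.1541, 0.2380, 0.2238, 0.1601, 0.2240], E[r] = 1.6410, γ^t·E[r] = 0.672145, running G = 5.047582
t=5: π = [0.1538, 0.2386, 0.2230, 0.1602, 0.2244], E[r] = 1.6412, γ^t·E[r] = 0.537785, running G = 5.585368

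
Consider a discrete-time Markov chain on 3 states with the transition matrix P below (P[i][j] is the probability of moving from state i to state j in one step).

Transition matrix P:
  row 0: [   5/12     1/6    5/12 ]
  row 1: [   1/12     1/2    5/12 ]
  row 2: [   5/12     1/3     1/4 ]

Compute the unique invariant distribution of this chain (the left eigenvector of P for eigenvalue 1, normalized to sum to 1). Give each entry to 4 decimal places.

Balance equations π_j = Σ_i π_i·P[i][j]:
  π_0 = 5/12·π_0 + 1/12·π_1 + 5/12·π_2
  π_1 = 1/6·π_0 + 1/2·π_1 + 1/3·π_2
  normalize: π_0 + π_1 + π_2 = 1
Solving the linear system gives exactly π = [17/56, 19/56, 5/14].

π = [0.3036, 0.3393, 0.3571]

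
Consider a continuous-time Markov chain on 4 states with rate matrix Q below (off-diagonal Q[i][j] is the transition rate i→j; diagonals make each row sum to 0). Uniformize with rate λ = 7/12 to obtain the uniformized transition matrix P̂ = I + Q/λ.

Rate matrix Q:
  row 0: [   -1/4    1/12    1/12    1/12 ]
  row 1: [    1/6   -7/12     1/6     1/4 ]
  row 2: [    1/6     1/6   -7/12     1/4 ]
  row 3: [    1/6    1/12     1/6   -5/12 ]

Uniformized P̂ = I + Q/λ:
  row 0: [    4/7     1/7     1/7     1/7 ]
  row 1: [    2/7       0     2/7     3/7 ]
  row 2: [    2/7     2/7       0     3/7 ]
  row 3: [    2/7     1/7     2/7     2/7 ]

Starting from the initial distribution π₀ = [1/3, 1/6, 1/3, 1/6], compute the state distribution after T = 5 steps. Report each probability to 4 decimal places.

π = [0.3999, 0.1475, 0.1775, 0.2751]

t=0: π = [0.3333, 0.1667, 0.3333, 0.1667]
t=1: π = [0.3810, 0.1667, 0.1429, 0.3095]
t=2: π = [0.3946, 0.1395, 0.1905, 0.2755]
t=3: π = [0.3984, 0.1501, 0.1749, 0.2765]
t=4: π = [0.3996, 0.1464, 0.1788, 0.2752]
t=5: π = [0.3999, 0.1475, 0.1775, 0.2751]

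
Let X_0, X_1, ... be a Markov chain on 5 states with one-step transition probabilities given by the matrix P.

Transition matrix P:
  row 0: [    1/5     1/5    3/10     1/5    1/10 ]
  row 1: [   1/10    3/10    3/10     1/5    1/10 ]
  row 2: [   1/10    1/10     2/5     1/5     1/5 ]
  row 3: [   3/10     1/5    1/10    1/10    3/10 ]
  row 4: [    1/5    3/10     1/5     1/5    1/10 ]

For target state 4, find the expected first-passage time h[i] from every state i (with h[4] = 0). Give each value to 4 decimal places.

h = [6.0366, 6.0366, 5.3659, 5.0610, 0.0000]

First-step conditioning: h[4] = 0; for i ≠ 4, h[i] = 1 + Σ_k P[i][k]·h[k].
  h[0] = 1 + 1/5·h[0] + 1/5·h[1] + 3/10·h[2] + 1/5·h[3]
  h[1] = 1 + 1/10·h[0] + 3/10·h[1] + 3/10·h[2] + 1/5·h[3]
  h[2] = 1 + 1/10·h[0] + 1/10·h[1] + 2/5·h[2] + 1/5·h[3]
  h[3] = 1 + 3/10·h[0] + 1/5·h[1] + 1/10·h[2] + 1/10·h[3]
Solving the 4×4 linear system over states ≠ 4 gives exactly h = [495/82, 495/82, 220/41, 415/82, 0] (h[4] = 0 is the target).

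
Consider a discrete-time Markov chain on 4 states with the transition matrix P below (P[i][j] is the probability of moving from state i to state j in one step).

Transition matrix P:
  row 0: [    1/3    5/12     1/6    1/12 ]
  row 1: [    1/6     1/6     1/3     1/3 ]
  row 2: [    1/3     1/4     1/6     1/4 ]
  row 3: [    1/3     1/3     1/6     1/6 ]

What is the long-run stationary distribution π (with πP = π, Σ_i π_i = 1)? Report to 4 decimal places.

π = [0.2849, 0.2907, 0.2151, 0.2093]

Balance equations π_j = Σ_i π_i·P[i][j]:
  π_0 = 1/3·π_0 + 1/6·π_1 + 1/3·π_2 + 1/3·π_3
  π_1 = 5/12·π_0 + 1/6·π_1 + 1/4·π_2 + 1/3·π_3
  π_2 = 1/6·π_0 + 1/3·π_1 + 1/6·π_2 + 1/6·π_3
  normalize: π_0 + π_1 + π_2 + π_3 = 1
Solving the linear system gives exactly π = [49/172, 25/86, 37/172, 9/43].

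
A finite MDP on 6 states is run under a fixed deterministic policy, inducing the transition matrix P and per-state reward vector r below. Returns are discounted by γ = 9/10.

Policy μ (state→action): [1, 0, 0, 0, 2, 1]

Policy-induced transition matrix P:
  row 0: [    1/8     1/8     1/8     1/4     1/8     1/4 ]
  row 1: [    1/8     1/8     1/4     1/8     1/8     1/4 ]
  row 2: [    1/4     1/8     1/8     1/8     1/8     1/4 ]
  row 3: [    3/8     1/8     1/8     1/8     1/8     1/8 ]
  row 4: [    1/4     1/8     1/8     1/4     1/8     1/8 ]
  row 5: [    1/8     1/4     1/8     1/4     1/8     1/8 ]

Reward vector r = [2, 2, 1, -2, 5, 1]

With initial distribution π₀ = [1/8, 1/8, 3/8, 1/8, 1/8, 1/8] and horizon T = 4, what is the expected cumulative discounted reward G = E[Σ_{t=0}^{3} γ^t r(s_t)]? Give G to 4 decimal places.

G = 4.5529

t=0: π = [0.1250, 0.1250, 0.3750, 0.1250, 0.1250, 0.1250], E[r] = 1.3750, γ^t·E[r] = 1.375000, running G = 1.375000
t=1: π = [0.2188, 0.1406, 0.1406, 0.1719, 0.1250, 0.2031], E[r] = 1.3438, γ^t·E[r] = 1.209375, running G = 2.584375
t=2: π = [0.2012, 0.1504, 0.1426, 0.1934, 0.1250, 0.1875], E[r] = 1.2715, γ^t·E[r] = 1.029902, running G = 3.614277
t=3: π = [0.2068, 0.1484, 0.1438, 0.1892, 0.1250, 0.1868], E[r] = 1.2876, γ^t·E[r] = 0.938659, running G = 4.552936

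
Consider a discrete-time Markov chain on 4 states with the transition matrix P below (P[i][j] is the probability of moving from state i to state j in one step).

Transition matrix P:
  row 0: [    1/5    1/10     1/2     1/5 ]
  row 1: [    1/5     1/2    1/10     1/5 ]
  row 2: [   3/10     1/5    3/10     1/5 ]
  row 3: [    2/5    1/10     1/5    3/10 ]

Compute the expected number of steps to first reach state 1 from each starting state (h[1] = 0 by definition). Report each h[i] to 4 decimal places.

h = [7.3469, 0.0000, 6.7347, 7.5510]

First-step conditioning: h[1] = 0; for i ≠ 1, h[i] = 1 + Σ_k P[i][k]·h[k].
  h[0] = 1 + 1/5·h[0] + 1/2·h[2] + 1/5·h[3]
  h[2] = 1 + 3/10·h[0] + 3/10·h[2] + 1/5·h[3]
  h[3] = 1 + 2/5·h[0] + 1/5·h[2] + 3/10·h[3]
Solving the 3×3 linear system over states ≠ 1 gives exactly h = [360/49, 0, 330/49, 370/49] (h[1] = 0 is the target).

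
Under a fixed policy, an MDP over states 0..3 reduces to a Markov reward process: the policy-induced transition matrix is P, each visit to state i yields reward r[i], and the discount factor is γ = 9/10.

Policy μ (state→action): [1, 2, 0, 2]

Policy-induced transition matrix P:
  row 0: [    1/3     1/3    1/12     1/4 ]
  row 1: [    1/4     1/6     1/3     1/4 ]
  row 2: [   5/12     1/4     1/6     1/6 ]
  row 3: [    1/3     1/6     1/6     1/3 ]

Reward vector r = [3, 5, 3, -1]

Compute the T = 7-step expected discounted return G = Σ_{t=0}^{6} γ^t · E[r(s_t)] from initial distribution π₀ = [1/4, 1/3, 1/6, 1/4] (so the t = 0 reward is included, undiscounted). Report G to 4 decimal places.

G = 12.9646

t=0: π = [0.2500, 0.3333, 0.1667, 0.2500], E[r] = 2.6667, γ^t·E[r] = 2.666667, running G = 2.666667
t=1: π = [0.3194, 0.2222, 0.2014, 0.2569], E[r] = 2.4167, γ^t·E[r] = 2.175000, running G = 4.841667
t=2: π = [0.3316, 0.2367, 0.1771, 0.2546], E[r] = 2.4549, γ^t·E[r] = 1.988438, running G = 6.830104
t=3: π = [0.3284, 0.2367, 0.1785, 0.2565], E[r] = 2.4475, γ^t·E[r] = 1.784250, running G = 8.614354
t=4: π = [0.3285, 0.2363, 0.1788, 0.2565], E[r] = 2.4465, γ^t·E[r] = 1.605176, running G = 10.219531
t=5: π = [0.3285, 0.2363, 0.1787, 0.2565], E[r] = 2.4467, γ^t·E[r] = 1.444754, running G = 11.664285
t=6: π = [0.3285, 0.2363, 0.1787, 0.2565], E[r] = 2.4467, γ^t·E[r] = 1.300271, running G = 12.964556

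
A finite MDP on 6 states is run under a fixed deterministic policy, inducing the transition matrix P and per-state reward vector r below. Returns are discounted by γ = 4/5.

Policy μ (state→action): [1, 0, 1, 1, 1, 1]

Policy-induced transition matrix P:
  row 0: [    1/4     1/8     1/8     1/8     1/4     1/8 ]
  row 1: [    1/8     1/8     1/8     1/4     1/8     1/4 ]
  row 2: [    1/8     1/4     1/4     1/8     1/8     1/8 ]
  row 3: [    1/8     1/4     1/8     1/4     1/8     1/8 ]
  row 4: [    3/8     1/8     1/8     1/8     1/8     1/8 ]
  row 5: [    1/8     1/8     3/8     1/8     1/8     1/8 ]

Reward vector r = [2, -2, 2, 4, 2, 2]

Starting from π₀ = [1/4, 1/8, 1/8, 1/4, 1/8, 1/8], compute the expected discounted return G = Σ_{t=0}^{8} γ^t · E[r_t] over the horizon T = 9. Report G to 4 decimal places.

G = 7.5227

t=0: π = [0.2500, 0.1250, 0.1250, 0.2500, 0.1250, 0.1250], E[r] = 2.0000, γ^t·E[r] = 2.000000, running G = 2.000000
t=1: π = [0.1875, 0.1719, 0.1719, 0.1719, 0.1563, 0.1406], E[r] = 1.6563, γ^t·E[r] = 1.325000, running G = 3.325000
t=2: π = [0.1875, 0.1680, 0.1816, 0.1680, 0.1484, 0.1465], E[r] = 1.6641, γ^t·E[r] = 1.065000, running G = 4.390000
t=3: π = [0.1855, 0.1687, 0.1843, 0.1670, 0.1484, 0.1460], E[r] = 1.6592, γ^t·E[r] = 0.849500, running G = 5.239500
t=4: π = [0.1853, 0.1689, 0.1845, 0.1670, 0.1482, 0.1461], E[r] = 1.6583, γ^t·E[r] = 0.679225, running G = 5.918725
t=5: π = [0.1852, 0.1689, 0.1846, 0.1670, 0.1482, 0.1461], E[r] = 1.6582, γ^t·E[r] = 0.543365, running G = 6.462090
t=6: π = [0.1852, 0.1689, 0.1846, 0.1670, 0.1482, 0.1461], E[r] = 1.6582, γ^t·E[r] = 0.434686, running G = 6.896776
t=7: π = [0.1852, 0.1689, 0.1846, 0.1670, 0.1481, 0.1461], E[r] = 1.6582, γ^t·E[r] = 0.347747, running G = 7.244523
t=8: π = [0.1852, 0.1689, 0.1846, 0.1670, 0.1481, 0.1461], E[r] = 1.6582, γ^t·E[r] = 0.278198, running G = 7.522720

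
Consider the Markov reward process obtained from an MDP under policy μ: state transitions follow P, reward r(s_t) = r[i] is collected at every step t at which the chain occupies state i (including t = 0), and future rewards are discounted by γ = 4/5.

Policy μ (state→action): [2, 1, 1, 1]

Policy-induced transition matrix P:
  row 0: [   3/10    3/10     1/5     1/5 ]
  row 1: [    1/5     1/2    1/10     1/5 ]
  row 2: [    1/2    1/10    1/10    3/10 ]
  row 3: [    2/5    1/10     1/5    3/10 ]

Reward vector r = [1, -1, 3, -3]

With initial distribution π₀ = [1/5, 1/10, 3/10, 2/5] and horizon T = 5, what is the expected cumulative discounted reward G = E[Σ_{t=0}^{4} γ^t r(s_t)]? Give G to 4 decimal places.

t=0: π = [0.2000, 0.1000, 0.3000, 0.4000], E[r] = -0.2000, γ^t·E[r] = -0.200000, running G = -0.200000
t=1: π = [0.3900, 0.1800, 0.1600, 0.2700], E[r] = -0.1200, γ^t·E[r] = -0.096000, running G = -0.296000
t=2: π = [0.3410, 0.2500, 0.1660, 0.2430], E[r] = -0.1400, γ^t·E[r] = -0.089600, running G = -0.385600
t=3: π = [0.3325, 0.2682, 0.1584, 0.2409], E[r] = -0.1832, γ^t·E[r] = -0.093798, running G = -0.479398
t=4: π = [0.3290, 0.2738, 0.1573, 0.2399], E[r] = -0.1926, γ^t·E[r] = -0.078889, running G = -0.558287

G = -0.5583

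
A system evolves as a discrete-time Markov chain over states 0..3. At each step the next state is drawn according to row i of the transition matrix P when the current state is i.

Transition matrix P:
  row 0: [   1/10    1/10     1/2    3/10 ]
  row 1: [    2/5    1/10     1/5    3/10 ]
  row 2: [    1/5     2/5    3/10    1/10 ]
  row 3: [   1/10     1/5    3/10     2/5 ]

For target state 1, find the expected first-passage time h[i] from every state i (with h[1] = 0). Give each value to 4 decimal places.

First-step conditioning: h[1] = 0; for i ≠ 1, h[i] = 1 + Σ_k P[i][k]·h[k].
  h[0] = 1 + 1/10·h[0] + 1/2·h[2] + 3/10·h[3]
  h[2] = 1 + 1/5·h[0] + 3/10·h[2] + 1/10·h[3]
  h[3] = 1 + 1/10·h[0] + 3/10·h[2] + 2/5·h[3]
Solving the 3×3 linear system over states ≠ 1 gives exactly h = [80/19, 0, 790/247, 980/247] (h[1] = 0 is the target).

h = [4.2105, 0.0000, 3.1984, 3.9676]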